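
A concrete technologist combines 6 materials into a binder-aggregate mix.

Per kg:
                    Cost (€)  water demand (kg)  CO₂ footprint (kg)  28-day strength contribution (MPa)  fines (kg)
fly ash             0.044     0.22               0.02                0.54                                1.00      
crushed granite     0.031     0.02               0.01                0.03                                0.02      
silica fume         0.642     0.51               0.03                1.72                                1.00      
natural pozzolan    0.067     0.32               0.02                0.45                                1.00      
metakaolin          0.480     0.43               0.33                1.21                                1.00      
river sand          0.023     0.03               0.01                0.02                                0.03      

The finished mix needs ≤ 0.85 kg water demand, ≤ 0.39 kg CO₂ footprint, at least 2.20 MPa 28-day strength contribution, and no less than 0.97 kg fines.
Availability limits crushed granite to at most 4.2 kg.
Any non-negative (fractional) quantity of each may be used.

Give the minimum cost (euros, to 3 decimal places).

Let x1 = kg of fly ash, x2 = kg of crushed granite, x3 = kg of silica fume, x4 = kg of natural pozzolan, x5 = kg of metakaolin, x6 = kg of river sand.
min 0.044x1 + 0.031x2 + 0.642x3 + 0.067x4 + 0.48x5 + 0.023x6 s.t.:
  0.22x1 + 0.02x2 + 0.51x3 + 0.32x4 + 0.43x5 + 0.03x6 ≤ 0.85   (water demand)
  0.02x1 + 0.01x2 + 0.03x3 + 0.02x4 + 0.33x5 + 0.01x6 ≤ 0.39   (CO₂ footprint)
  0.54x1 + 0.03x2 + 1.72x3 + 0.45x4 + 1.21x5 + 0.02x6 ≥ 2.2   (28-day strength contribution)
  1x1 + 0.02x2 + 1x3 + 1x4 + 1x5 + 0.03x6 ≥ 0.97   (fines)
  x2 ≤ 4.2
  x1, x2, x3, x4, x5, x6 ≥ 0.
The minimum-cost mix takes nothing from crushed granite, natural pozzolan, metakaolin, river sand — only fly ash, silica fume. The water demand and 28-day strength contribution requirements are met with equality.
That vertex is x1 = 3.301, x3 = 0.2427.
Objective = 0.044·3.301 + 0.642·0.2427 = 0.30106.

€0.301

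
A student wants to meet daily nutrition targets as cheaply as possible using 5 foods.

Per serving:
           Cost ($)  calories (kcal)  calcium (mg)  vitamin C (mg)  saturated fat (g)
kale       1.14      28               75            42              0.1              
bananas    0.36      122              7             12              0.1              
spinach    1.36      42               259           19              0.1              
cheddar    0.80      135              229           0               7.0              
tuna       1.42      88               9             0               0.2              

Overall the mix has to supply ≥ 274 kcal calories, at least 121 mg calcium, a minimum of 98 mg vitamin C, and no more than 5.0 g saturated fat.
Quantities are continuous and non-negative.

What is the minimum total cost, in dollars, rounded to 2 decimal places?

$2.72

Let x1 = servings of kale, x2 = servings of bananas, x3 = servings of spinach, x4 = servings of cheddar, x5 = servings of tuna.
min 1.14x1 + 0.36x2 + 1.36x3 + 0.8x4 + 1.42x5 with:
  28x1 + 122x2 + 42x3 + 135x4 + 88x5 ≥ 274   (calories)
  75x1 + 7x2 + 259x3 + 229x4 + 9x5 ≥ 121   (calcium)
  42x1 + 12x2 + 19x3 ≥ 98   (vitamin C)
  0.1x1 + 0.1x2 + 0.1x3 + 7x4 + 0.2x5 ≤ 5   (saturated fat)
  x1, x2, x3, x4, x5 ≥ 0.
At the optimum only kale, bananas are positive (spinach, cheddar, tuna = 0). There the calories and vitamin C constraints are tight.
That vertex is x1 = 1.81, x2 = 1.83.
Objective = 1.14·1.81 + 0.36·1.83 = 2.7222.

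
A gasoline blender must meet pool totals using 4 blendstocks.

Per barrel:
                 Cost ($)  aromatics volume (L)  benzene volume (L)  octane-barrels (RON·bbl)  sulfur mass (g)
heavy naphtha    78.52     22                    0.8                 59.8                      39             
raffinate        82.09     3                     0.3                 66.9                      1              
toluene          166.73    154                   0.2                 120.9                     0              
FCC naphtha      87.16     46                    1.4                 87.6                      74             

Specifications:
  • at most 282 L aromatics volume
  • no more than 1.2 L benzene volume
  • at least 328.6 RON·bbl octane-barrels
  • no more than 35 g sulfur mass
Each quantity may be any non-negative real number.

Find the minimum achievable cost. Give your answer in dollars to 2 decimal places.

$417.90

Treat it as an LP. Let x1 = barrels of heavy naphtha, x2 = barrels of raffinate, x3 = barrels of toluene, x4 = barrels of FCC naphtha.
min 78.52x1 + 82.09x2 + 166.73x3 + 87.16x4 s.t.:
  22x1 + 3x2 + 154x3 + 46x4 ≤ 282   (aromatics volume)
  0.8x1 + 0.3x2 + 0.2x3 + 1.4x4 ≤ 1.2   (benzene volume)
  59.8x1 + 66.9x2 + 120.9x3 + 87.6x4 ≥ 328.6   (octane-barrels)
  39x1 + 1x2 + 74x4 ≤ 35   (sulfur mass)
  x1, x2, x3, x4 ≥ 0.
The optimal basis is {raffinate, toluene}; heavy naphtha, FCC naphtha drop out. The benzene volume and octane-barrels requirements are met with equality.
Solving gives x2 = 3.467, x3 = 0.79948.
Cost = 82.09·3.467 + 166.73·0.79948 = 417.9033.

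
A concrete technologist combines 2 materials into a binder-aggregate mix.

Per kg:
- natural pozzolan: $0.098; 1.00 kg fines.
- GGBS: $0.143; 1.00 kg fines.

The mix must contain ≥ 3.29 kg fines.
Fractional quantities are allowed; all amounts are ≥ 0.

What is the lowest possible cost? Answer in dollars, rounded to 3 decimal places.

Let x1 = kg of natural pozzolan, x2 = kg of GGBS.
Minimise 0.098x1 + 0.143x2 subject to:
  1x1 + 1x2 ≥ 3.29   (fines)
  x1, x2 ≥ 0.
The optimal basis is {natural pozzolan}; GGBS drops out. Binding constraint: fines.
That vertex is x1 = 3.29.
Objective = 0.098·3.29 = 0.32242.

$0.322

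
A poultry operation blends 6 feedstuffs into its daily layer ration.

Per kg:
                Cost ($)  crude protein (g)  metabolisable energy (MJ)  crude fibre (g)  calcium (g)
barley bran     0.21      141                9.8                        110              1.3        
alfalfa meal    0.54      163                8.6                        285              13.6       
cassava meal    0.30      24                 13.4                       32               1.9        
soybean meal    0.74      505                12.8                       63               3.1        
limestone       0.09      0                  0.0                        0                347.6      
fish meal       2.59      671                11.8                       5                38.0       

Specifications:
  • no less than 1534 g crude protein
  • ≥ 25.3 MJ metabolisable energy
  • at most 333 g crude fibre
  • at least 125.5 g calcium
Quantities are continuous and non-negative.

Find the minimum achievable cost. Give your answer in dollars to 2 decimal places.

$2.28

Let x1 = kg of barley bran, x2 = kg of alfalfa meal, x3 = kg of cassava meal, x4 = kg of soybean meal, x5 = kg of limestone, x6 = kg of fish meal.
min 0.21x1 + 0.54x2 + 0.3x3 + 0.74x4 + 0.09x5 + 2.59x6 s.t.:
  141x1 + 163x2 + 24x3 + 505x4 + 671x6 ≥ 1534   (crude protein)
  9.8x1 + 8.6x2 + 13.4x3 + 12.8x4 + 11.8x6 ≥ 25.3   (metabolisable energy)
  110x1 + 285x2 + 32x3 + 63x4 + 5x6 ≤ 333   (crude fibre)
  1.3x1 + 13.6x2 + 1.9x3 + 3.1x4 + 347.6x5 + 38x6 ≥ 125.5   (calcium)
  x1, x2, x3, x4, x5, x6 ≥ 0.
At the optimum only soybean meal, limestone are positive (barley bran, alfalfa meal, cassava meal, fish meal = 0). The crude protein and calcium requirements are met with equality.
That vertex is x4 = 3.038, x5 = 0.334.
Hence cost = 0.74·3.038 + 0.09·0.334 = $2.2782.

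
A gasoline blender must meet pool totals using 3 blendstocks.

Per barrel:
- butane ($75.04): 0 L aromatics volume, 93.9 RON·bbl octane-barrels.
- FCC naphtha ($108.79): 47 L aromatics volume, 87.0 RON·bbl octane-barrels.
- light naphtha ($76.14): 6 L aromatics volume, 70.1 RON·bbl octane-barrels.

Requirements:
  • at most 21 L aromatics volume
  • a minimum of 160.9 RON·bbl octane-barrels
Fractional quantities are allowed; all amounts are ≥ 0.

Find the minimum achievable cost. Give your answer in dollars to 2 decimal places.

$128.58

Treat it as an LP. Let x1 = barrels of butane, x2 = barrels of FCC naphtha, x3 = barrels of light naphtha.
Minimise 75.04x1 + 108.79x2 + 76.14x3 subject to:
  47x2 + 6x3 ≤ 21   (aromatics volume)
  93.9x1 + 87x2 + 70.1x3 ≥ 160.9   (octane-barrels)
  x1, x2, x3 ≥ 0.
The minimum-cost mix takes nothing from FCC naphtha, light naphtha — only butane. There the octane-barrels constraint is tight.
That vertex is x1 = 1.7135.
Total cost: 75.04·1.7135 = 128.5810.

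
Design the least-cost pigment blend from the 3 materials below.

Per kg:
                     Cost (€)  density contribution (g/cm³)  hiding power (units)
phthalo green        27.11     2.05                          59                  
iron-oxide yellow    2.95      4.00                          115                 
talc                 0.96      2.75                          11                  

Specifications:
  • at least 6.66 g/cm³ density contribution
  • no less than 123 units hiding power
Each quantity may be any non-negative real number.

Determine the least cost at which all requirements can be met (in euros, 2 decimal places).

Let x1 = kg of phthalo green, x2 = kg of iron-oxide yellow, x3 = kg of talc.
Minimise 27.11x1 + 2.95x2 + 0.96x3 subject to:
  2.05x1 + 4x2 + 2.75x3 ≥ 6.66   (density contribution)
  59x1 + 115x2 + 11x3 ≥ 123   (hiding power)
  x1, x2, x3 ≥ 0.
At the optimum only iron-oxide yellow, talc are positive (phthalo green = 0). There the density contribution and hiding power constraints are tight.
Solving gives x2 = 0.9733, x3 = 1.006.
Cost = 2.95·0.9733 + 0.96·1.006 = 3.8370.

€3.84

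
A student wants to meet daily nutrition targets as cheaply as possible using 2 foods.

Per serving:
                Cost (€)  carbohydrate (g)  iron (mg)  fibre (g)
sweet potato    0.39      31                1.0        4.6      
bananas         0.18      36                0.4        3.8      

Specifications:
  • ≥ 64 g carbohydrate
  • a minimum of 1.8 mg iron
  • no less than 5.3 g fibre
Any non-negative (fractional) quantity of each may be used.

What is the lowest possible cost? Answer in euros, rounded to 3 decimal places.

€0.710

Set it up as a linear program. Let x1 = servings of sweet potato, x2 = servings of bananas.
Minimise 0.39x1 + 0.18x2 subject to:
  31x1 + 36x2 ≥ 64   (carbohydrate)
  1x1 + 0.4x2 ≥ 1.8   (iron)
  4.6x1 + 3.8x2 ≥ 5.3   (fibre)
  x1, x2 ≥ 0.
Both inputs are positive at the optimum. There the carbohydrate and iron constraints are tight.
That vertex is x1 = 1.661, x2 = 0.3475.
Cost = 0.39·1.661 + 0.18·0.3475 = 0.71034.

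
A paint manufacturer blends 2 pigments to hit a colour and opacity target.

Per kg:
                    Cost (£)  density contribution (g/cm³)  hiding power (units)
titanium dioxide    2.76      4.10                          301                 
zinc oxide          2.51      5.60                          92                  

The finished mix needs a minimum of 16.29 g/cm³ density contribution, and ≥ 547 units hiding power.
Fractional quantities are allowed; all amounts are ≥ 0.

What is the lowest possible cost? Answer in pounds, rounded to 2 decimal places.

£8.40

Treat it as an LP. Let x1 = kg of titanium dioxide, x2 = kg of zinc oxide.
Minimise 2.76x1 + 2.51x2 subject to:
  4.1x1 + 5.6x2 ≥ 16.29   (density contribution)
  301x1 + 92x2 ≥ 547   (hiding power)
  x1, x2 ≥ 0.
Both inputs are positive at the optimum. There the density contribution and hiding power constraints are tight.
Optimal quantities: titanium dioxide = 1.196 kg, zinc oxide = 2.033 kg.
Total cost: 2.76·1.196 + 2.51·2.033 = 8.4038.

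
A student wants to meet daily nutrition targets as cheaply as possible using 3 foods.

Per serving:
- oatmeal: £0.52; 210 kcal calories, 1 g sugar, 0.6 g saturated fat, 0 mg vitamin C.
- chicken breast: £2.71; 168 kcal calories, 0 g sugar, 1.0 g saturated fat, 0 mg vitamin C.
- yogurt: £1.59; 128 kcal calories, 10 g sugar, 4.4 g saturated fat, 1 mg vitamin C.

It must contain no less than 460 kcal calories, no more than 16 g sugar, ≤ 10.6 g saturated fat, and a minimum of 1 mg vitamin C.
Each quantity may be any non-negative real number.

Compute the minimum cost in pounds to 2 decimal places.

Set it up as a linear program. Let x1 = servings of oatmeal, x2 = servings of chicken breast, x3 = servings of yogurt.
Minimise 0.52x1 + 2.71x2 + 1.59x3 s.t.:
  210x1 + 168x2 + 128x3 ≥ 460   (calories)
  1x1 + 10x3 ≤ 16   (sugar)
  0.6x1 + 1x2 + 4.4x3 ≤ 10.6   (saturated fat)
  1x3 ≥ 1   (vitamin C)
  x1, x2, x3 ≥ 0.
The cheapest feasible vertex uses only oatmeal, yogurt; chicken breast is not used. Binding constraints: calories and vitamin C.
Solving gives x1 = 1.581, x3 = 1.
Cost = 0.52·1.581 + 1.59·1 = 2.4121.

£2.41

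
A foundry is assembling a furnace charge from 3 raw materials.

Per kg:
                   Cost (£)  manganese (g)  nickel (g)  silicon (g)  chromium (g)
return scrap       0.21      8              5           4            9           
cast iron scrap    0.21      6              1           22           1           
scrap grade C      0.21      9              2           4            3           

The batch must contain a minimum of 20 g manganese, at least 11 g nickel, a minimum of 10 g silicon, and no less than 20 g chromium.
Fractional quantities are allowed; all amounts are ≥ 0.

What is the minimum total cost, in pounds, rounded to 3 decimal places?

This is a linear program. Let x1 = kg of return scrap, x2 = kg of cast iron scrap, x3 = kg of scrap grade C.
Minimise 0.21x1 + 0.21x2 + 0.21x3 with:
  8x1 + 6x2 + 9x3 ≥ 20   (manganese)
  5x1 + 1x2 + 2x3 ≥ 11   (nickel)
  4x1 + 22x2 + 4x3 ≥ 10   (silicon)
  9x1 + 1x2 + 3x3 ≥ 20   (chromium)
  x1, x2, x3 ≥ 0.
The optimal mix uses every input. There the manganese, silicon, chromium constraints are tight.
Optimal quantities: return scrap = 2.1067 kg, cast iron scrap = 0.0090416 kg, scrap grade C = 0.34358 kg.
Objective = 0.21·2.1067 + 0.21·0.0090416 + 0.21·0.34358 = 0.51646.

£0.516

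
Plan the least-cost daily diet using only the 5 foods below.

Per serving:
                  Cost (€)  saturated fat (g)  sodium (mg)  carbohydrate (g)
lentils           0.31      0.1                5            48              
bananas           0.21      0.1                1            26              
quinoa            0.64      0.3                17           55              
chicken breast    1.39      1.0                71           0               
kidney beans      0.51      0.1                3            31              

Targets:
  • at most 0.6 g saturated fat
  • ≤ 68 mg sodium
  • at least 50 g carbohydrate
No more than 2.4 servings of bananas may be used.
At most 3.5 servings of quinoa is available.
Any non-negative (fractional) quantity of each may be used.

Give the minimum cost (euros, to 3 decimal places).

Treat it as an LP. Let x1 = servings of lentils, x2 = servings of bananas, x3 = servings of quinoa, x4 = servings of chicken breast, x5 = servings of kidney beans.
Minimize 0.31x1 + 0.21x2 + 0.64x3 + 1.39x4 + 0.51x5 subject to:
  0.1x1 + 0.1x2 + 0.3x3 + 1x4 + 0.1x5 ≤ 0.6   (saturated fat)
  5x1 + 1x2 + 17x3 + 71x4 + 3x5 ≤ 68   (sodium)
  48x1 + 26x2 + 55x3 + 31x5 ≥ 50   (carbohydrate)
  x2 ≤ 2.4
  x3 ≤ 3.5
  x1, x2, x3, x4, x5 ≥ 0.
At the optimum only lentils is positive (bananas, quinoa, chicken breast, kidney beans = 0). The carbohydrate requirement is met with equality.
Solving gives x1 = 1.042.
Cost = 0.31·1.042 = 0.32302.

€0.323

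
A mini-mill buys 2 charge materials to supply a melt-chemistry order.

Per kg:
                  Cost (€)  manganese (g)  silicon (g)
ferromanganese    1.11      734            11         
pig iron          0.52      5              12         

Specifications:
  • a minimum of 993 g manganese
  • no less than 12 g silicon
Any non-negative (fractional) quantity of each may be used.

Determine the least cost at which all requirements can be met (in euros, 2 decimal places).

€1.50

Set it up as a linear program. Let x1 = kg of ferromanganese, x2 = kg of pig iron.
Minimise 1.11x1 + 0.52x2 with:
  734x1 + 5x2 ≥ 993   (manganese)
  11x1 + 12x2 ≥ 12   (silicon)
  x1, x2 ≥ 0.
The cheapest feasible vertex uses only ferromanganese; pig iron is not used. There the manganese constraint is tight.
So ferromanganese = 1.353 kg.
Cost = 1.11·1.353 = 1.5018.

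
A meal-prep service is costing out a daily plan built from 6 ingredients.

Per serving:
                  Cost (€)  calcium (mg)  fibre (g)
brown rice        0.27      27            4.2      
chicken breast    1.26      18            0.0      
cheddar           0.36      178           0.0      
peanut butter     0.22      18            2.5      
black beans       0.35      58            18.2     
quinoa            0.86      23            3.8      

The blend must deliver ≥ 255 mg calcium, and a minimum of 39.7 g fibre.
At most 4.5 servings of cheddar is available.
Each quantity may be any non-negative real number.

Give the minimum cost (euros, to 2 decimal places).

€1.02

Let x1 = servings of brown rice, x2 = servings of chicken breast, x3 = servings of cheddar, x4 = servings of peanut butter, x5 = servings of black beans, x6 = servings of quinoa.
min 0.27x1 + 1.26x2 + 0.36x3 + 0.22x4 + 0.35x5 + 0.86x6 subject to:
  27x1 + 18x2 + 178x3 + 18x4 + 58x5 + 23x6 ≥ 255   (calcium)
  4.2x1 + 2.5x4 + 18.2x5 + 3.8x6 ≥ 39.7   (fibre)
  x3 ≤ 4.5
  x1, x2, x3, x4, x5, x6 ≥ 0.
The optimal basis is {cheddar, black beans}; brown rice, chicken breast, peanut butter, quinoa drop out. Binding constraints: calcium and fibre.
Solving gives x3 = 0.7218, x5 = 2.181.
Cost = 0.36·0.7218 + 0.35·2.181 = 1.0232.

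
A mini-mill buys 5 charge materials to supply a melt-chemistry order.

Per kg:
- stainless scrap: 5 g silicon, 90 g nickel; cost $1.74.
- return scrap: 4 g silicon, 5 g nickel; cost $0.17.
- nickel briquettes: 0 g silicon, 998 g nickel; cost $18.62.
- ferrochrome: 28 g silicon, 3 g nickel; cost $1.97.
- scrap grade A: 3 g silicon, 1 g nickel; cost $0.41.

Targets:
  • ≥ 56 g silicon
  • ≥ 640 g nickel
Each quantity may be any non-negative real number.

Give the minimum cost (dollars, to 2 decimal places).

Let x1 = kg of stainless scrap, x2 = kg of return scrap, x3 = kg of nickel briquettes, x4 = kg of ferrochrome, x5 = kg of scrap grade A.
Minimize 1.74x1 + 0.17x2 + 18.62x3 + 1.97x4 + 0.41x5 subject to:
  5x1 + 4x2 + 28x4 + 3x5 ≥ 56   (silicon)
  90x1 + 5x2 + 998x3 + 3x4 + 1x5 ≥ 640   (nickel)
  x1, x2, x3, x4, x5 ≥ 0.
The optimal basis is {stainless scrap, return scrap}; nickel briquettes, ferrochrome, scrap grade A drop out. Binding constraints: silicon and nickel.
That vertex is x1 = 6.806, x2 = 5.493.
Objective = 1.74·6.806 + 0.17·5.493 = 12.7763.

$12.78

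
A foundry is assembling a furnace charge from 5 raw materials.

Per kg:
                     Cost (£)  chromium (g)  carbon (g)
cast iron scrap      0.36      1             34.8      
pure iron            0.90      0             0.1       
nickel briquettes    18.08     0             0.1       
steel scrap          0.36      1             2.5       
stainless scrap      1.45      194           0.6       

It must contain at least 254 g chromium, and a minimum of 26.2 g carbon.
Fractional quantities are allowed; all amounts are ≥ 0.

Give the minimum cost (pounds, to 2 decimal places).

Let x1 = kg of cast iron scrap, x2 = kg of pure iron, x3 = kg of nickel briquettes, x4 = kg of steel scrap, x5 = kg of stainless scrap.
Minimise 0.36x1 + 0.9x2 + 18.08x3 + 0.36x4 + 1.45x5 subject to:
  1x1 + 1x4 + 194x5 ≥ 254   (chromium)
  34.8x1 + 0.1x2 + 0.1x3 + 2.5x4 + 0.6x5 ≥ 26.2   (carbon)
  x1, x2, x3, x4, x5 ≥ 0.
The cheapest feasible vertex uses only cast iron scrap, stainless scrap; pure iron, nickel briquettes, steel scrap are not used. There the chromium and carbon constraints are tight.
So cast iron scrap = 0.7304 kg, stainless scrap = 1.306 kg.
Hence cost = 0.36·0.7304 + 1.45·1.306 = £2.1566.

£2.16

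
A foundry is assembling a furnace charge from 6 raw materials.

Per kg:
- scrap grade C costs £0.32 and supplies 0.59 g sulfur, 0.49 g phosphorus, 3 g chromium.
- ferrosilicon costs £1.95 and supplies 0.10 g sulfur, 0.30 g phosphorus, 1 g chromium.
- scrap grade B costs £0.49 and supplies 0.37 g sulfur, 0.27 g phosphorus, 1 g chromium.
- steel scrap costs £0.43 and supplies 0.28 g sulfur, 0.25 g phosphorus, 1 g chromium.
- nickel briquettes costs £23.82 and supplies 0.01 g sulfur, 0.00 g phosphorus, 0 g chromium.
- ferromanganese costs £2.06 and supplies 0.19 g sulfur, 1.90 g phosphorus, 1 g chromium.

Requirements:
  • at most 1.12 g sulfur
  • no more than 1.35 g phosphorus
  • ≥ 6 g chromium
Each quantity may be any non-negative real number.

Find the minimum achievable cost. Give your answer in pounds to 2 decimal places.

Let x1 = kg of scrap grade C, x2 = kg of ferrosilicon, x3 = kg of scrap grade B, x4 = kg of steel scrap, x5 = kg of nickel briquettes, x6 = kg of ferromanganese.
min 0.32x1 + 1.95x2 + 0.49x3 + 0.43x4 + 23.82x5 + 2.06x6 with:
  0.59x1 + 0.1x2 + 0.37x3 + 0.28x4 + 0.01x5 + 0.19x6 ≤ 1.12   (sulfur)
  0.49x1 + 0.3x2 + 0.27x3 + 0.25x4 + 1.9x6 ≤ 1.35   (phosphorus)
  3x1 + 1x2 + 1x3 + 1x4 + 1x6 ≥ 6   (chromium)
  x1, x2, x3, x4, x5, x6 ≥ 0.
The cheapest feasible vertex uses only scrap grade C, ferrosilicon; scrap grade B, steel scrap, nickel briquettes, ferromanganese are not used. There the sulfur and chromium constraints are tight.
So scrap grade C = 1.793 kg, ferrosilicon = 0.6207 kg.
Total cost: 0.32·1.793 + 1.95·0.6207 = 1.7841.

£1.78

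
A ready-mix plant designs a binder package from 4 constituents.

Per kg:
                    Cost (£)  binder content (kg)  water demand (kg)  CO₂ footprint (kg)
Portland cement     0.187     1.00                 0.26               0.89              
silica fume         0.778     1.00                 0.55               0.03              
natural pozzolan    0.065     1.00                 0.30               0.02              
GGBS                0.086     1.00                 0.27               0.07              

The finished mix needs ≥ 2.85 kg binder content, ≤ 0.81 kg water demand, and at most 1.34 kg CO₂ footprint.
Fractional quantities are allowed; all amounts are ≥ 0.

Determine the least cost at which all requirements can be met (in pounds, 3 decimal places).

£0.217

Let x1 = kg of Portland cement, x2 = kg of silica fume, x3 = kg of natural pozzolan, x4 = kg of GGBS.
Minimize 0.187x1 + 0.778x2 + 0.065x3 + 0.086x4 subject to:
  1x1 + 1x2 + 1x3 + 1x4 ≥ 2.85   (binder content)
  0.26x1 + 0.55x2 + 0.3x3 + 0.27x4 ≤ 0.81   (water demand)
  0.89x1 + 0.03x2 + 0.02x3 + 0.07x4 ≤ 1.34   (CO₂ footprint)
  x1, x2, x3, x4 ≥ 0.
The optimal basis is {natural pozzolan, GGBS}; Portland cement, silica fume drop out. Binding constraints: binder content and water demand.
So natural pozzolan = 1.35 kg, GGBS = 1.5 kg.
Total cost: 0.065·1.35 + 0.086·1.5 = 0.21675.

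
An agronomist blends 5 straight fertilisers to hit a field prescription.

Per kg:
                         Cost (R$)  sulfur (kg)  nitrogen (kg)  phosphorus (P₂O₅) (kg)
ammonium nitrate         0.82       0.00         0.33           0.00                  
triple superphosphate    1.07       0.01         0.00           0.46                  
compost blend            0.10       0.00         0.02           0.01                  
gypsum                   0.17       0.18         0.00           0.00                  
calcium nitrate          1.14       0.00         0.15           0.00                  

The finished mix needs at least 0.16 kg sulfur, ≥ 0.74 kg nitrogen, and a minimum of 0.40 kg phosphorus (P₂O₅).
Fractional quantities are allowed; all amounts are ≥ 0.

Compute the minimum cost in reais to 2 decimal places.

R$2.91

This is a linear program. Let x1 = kg of ammonium nitrate, x2 = kg of triple superphosphate, x3 = kg of compost blend, x4 = kg of gypsum, x5 = kg of calcium nitrate.
min 0.82x1 + 1.07x2 + 0.1x3 + 0.17x4 + 1.14x5 subject to:
  0.01x2 + 0.18x4 ≥ 0.16   (sulfur)
  0.33x1 + 0.02x3 + 0.15x5 ≥ 0.74   (nitrogen)
  0.46x2 + 0.01x3 ≥ 0.4   (phosphorus (P₂O₅))
  x1, x2, x3, x4, x5 ≥ 0.
The minimum-cost mix takes nothing from compost blend, calcium nitrate — only ammonium nitrate, triple superphosphate, gypsum. The sulfur, nitrogen, phosphorus (P₂O₅) requirements are met with equality.
Optimal quantities: ammonium nitrate = 2.242 kg, triple superphosphate = 0.8696 kg, gypsum = 0.8406 kg.
Total cost: 0.82·2.242 + 1.07·0.8696 + 0.17·0.8406 = 2.9118.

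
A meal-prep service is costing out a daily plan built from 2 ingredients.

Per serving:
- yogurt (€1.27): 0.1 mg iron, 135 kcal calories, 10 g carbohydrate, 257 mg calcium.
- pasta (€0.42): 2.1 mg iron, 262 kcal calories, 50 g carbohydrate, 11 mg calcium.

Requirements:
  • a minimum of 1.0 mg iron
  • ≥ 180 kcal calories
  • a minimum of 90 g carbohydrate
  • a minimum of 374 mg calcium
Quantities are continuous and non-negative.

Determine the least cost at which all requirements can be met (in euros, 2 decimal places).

€2.40

Treat it as an LP. Let x1 = servings of yogurt, x2 = servings of pasta.
Minimize 1.27x1 + 0.42x2 with:
  0.1x1 + 2.1x2 ≥ 1   (iron)
  135x1 + 262x2 ≥ 180   (calories)
  10x1 + 50x2 ≥ 90   (carbohydrate)
  257x1 + 11x2 ≥ 374   (calcium)
  x1, x2 ≥ 0.
Both inputs are positive at the optimum. Binding constraints: carbohydrate and calcium.
So yogurt = 1.39 servings, pasta = 1.522 servings.
Hence cost = 1.27·1.39 + 0.42·1.522 = €2.4045.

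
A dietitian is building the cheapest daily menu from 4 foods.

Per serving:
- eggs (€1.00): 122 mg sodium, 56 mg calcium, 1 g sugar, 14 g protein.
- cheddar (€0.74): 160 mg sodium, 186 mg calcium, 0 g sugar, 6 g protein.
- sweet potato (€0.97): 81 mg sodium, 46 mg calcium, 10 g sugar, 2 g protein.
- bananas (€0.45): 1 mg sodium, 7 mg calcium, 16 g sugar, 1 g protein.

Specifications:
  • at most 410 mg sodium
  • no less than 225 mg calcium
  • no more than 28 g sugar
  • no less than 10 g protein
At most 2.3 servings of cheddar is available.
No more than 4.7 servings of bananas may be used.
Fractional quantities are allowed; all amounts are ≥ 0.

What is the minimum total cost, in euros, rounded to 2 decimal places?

Set it up as a linear program. Let x1 = servings of eggs, x2 = servings of cheddar, x3 = servings of sweet potato, x4 = servings of bananas.
Minimize 1x1 + 0.74x2 + 0.97x3 + 0.45x4 s.t.:
  122x1 + 160x2 + 81x3 + 1x4 ≤ 410   (sodium)
  56x1 + 186x2 + 46x3 + 7x4 ≥ 225   (calcium)
  1x1 + 10x3 + 16x4 ≤ 28   (sugar)
  14x1 + 6x2 + 2x3 + 1x4 ≥ 10   (protein)
  x2 ≤ 2.3
  x4 ≤ 4.7
  x1, x2, x3, x4 ≥ 0.
The optimal basis is {eggs, cheddar}; sweet potato, bananas drop out. The calcium and protein requirements are met with equality.
Optimal quantities: eggs = 0.2249 servings, cheddar = 1.142 servings.
Cost = 1·0.2249 + 0.74·1.142 = 1.0700.

€1.07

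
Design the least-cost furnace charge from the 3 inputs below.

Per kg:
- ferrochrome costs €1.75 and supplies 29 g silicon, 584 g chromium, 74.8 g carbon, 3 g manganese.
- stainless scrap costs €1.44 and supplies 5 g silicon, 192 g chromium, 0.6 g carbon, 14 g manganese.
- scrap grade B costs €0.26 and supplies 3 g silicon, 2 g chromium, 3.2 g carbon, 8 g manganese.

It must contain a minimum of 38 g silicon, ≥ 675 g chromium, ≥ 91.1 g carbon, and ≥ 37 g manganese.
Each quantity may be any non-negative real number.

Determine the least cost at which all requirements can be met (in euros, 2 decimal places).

Treat it as an LP. Let x1 = kg of ferrochrome, x2 = kg of stainless scrap, x3 = kg of scrap grade B.
Minimise 1.75x1 + 1.44x2 + 0.26x3 subject to:
  29x1 + 5x2 + 3x3 ≥ 38   (silicon)
  584x1 + 192x2 + 2x3 ≥ 675   (chromium)
  74.8x1 + 0.6x2 + 3.2x3 ≥ 91.1   (carbon)
  3x1 + 14x2 + 8x3 ≥ 37   (manganese)
  x1, x2, x3 ≥ 0.
At the optimum only ferrochrome, scrap grade B are positive (stainless scrap = 0). Binding constraints: chromium and manganese.
Optimal quantities: ferrochrome = 1.141 kg, scrap grade B = 4.197 kg.
Total cost: 1.75·1.141 + 0.26·4.197 = 3.0880.

€3.09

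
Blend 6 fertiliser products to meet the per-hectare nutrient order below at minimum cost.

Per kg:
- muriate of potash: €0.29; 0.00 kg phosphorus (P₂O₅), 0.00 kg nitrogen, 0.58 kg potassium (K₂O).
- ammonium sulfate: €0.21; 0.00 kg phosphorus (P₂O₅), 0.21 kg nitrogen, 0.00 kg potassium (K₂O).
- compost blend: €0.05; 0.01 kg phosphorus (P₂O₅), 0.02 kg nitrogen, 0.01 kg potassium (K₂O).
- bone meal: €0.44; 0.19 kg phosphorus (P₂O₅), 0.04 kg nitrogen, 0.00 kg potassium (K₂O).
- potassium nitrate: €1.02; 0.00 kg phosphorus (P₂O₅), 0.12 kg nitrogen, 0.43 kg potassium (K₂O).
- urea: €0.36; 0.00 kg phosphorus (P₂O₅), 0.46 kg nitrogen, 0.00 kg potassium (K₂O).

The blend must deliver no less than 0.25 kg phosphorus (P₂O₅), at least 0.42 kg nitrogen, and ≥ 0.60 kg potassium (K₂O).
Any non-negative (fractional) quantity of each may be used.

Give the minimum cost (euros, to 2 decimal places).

Set it up as a linear program. Let x1 = kg of muriate of potash, x2 = kg of ammonium sulfate, x3 = kg of compost blend, x4 = kg of bone meal, x5 = kg of potassium nitrate, x6 = kg of urea.
min 0.29x1 + 0.21x2 + 0.05x3 + 0.44x4 + 1.02x5 + 0.36x6 with:
  0.01x3 + 0.19x4 ≥ 0.25   (phosphorus (P₂O₅))
  0.21x2 + 0.02x3 + 0.04x4 + 0.12x5 + 0.46x6 ≥ 0.42   (nitrogen)
  0.58x1 + 0.01x3 + 0.43x5 ≥ 0.6   (potassium (K₂O))
  x1, x2, x3, x4, x5, x6 ≥ 0.
The optimal basis is {muriate of potash, bone meal, urea}; ammonium sulfate, compost blend, potassium nitrate drop out. The phosphorus (P₂O₅), nitrogen, potassium (K₂O) requirements are met with equality.
That vertex is x1 = 1.034, x4 = 1.316, x6 = 0.7986.
Objective = 0.29·1.034 + 0.44·1.316 + 0.36·0.7986 = 1.1664.

€1.17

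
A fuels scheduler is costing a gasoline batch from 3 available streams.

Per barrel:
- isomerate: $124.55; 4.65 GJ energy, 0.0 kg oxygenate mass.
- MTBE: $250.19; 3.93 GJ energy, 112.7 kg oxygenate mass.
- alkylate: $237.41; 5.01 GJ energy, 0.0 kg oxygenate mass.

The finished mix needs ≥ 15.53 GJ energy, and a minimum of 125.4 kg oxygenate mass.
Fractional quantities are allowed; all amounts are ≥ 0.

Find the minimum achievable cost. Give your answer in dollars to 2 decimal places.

$577.23

Let x1 = barrels of isomerate, x2 = barrels of MTBE, x3 = barrels of alkylate.
Minimize 124.55x1 + 250.19x2 + 237.41x3 with:
  4.65x1 + 3.93x2 + 5.01x3 ≥ 15.53   (energy)
  112.7x2 ≥ 125.4   (oxygenate mass)
  x1, x2, x3 ≥ 0.
The minimum-cost mix takes nothing from alkylate — only isomerate, MTBE. The energy and oxygenate mass requirements are met with equality.
That vertex is x1 = 2.3994, x2 = 1.1127.
Cost = 124.55·2.3994 + 250.19·1.1127 = 577.2317.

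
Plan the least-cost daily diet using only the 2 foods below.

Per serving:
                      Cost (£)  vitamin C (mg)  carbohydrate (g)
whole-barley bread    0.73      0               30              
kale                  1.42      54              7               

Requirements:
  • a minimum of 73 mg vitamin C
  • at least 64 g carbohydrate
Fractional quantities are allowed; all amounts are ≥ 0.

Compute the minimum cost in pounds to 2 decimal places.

Set it up as a linear program. Let x1 = servings of whole-barley bread, x2 = servings of kale.
min 0.73x1 + 1.42x2 subject to:
  54x2 ≥ 73   (vitamin C)
  30x1 + 7x2 ≥ 64   (carbohydrate)
  x1, x2 ≥ 0.
Both inputs are positive at the optimum. The vitamin C and carbohydrate requirements are met with equality.
That vertex is x1 = 1.818, x2 = 1.352.
Cost = 0.73·1.818 + 1.42·1.352 = 3.2470.

£3.25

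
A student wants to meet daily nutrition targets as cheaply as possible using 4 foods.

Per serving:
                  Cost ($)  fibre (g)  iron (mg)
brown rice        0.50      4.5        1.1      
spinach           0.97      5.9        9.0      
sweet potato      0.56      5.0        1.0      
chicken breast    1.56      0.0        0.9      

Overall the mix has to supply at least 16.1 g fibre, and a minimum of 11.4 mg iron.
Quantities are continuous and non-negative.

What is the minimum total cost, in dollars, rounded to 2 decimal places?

Let x1 = servings of brown rice, x2 = servings of spinach, x3 = servings of sweet potato, x4 = servings of chicken breast.
Minimise 0.5x1 + 0.97x2 + 0.56x3 + 1.56x4 subject to:
  4.5x1 + 5.9x2 + 5x3 ≥ 16.1   (fibre)
  1.1x1 + 9x2 + 1x3 + 0.9x4 ≥ 11.4   (iron)
  x1, x2, x3, x4 ≥ 0.
The cheapest feasible vertex uses only brown rice, spinach; sweet potato, chicken breast are not used. The fibre and iron requirements are met with equality.
Solving gives x1 = 2.283, x2 = 0.9877.
Objective = 0.5·2.283 + 0.97·0.9877 = 2.0996.

$2.10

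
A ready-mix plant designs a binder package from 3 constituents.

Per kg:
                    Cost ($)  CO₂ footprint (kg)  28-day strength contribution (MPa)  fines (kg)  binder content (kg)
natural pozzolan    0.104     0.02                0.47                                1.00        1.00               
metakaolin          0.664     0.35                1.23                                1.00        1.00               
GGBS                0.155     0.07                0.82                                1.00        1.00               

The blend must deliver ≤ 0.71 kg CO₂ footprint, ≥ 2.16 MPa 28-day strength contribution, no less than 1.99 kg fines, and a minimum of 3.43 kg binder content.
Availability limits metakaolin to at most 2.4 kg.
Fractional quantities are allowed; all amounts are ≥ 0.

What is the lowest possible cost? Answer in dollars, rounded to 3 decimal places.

$0.437

Let x1 = kg of natural pozzolan, x2 = kg of metakaolin, x3 = kg of GGBS.
Minimize 0.104x1 + 0.664x2 + 0.155x3 s.t.:
  0.02x1 + 0.35x2 + 0.07x3 ≤ 0.71   (CO₂ footprint)
  0.47x1 + 1.23x2 + 0.82x3 ≥ 2.16   (28-day strength contribution)
  1x1 + 1x2 + 1x3 ≥ 1.99   (fines)
  1x1 + 1x2 + 1x3 ≥ 3.43   (binder content)
  x2 ≤ 2.4
  x1, x2, x3 ≥ 0.
The minimum-cost mix takes nothing from metakaolin — only natural pozzolan, GGBS. Binding constraints: 28-day strength contribution and binder content.
So natural pozzolan = 1.865 kg, GGBS = 1.565 kg.
Objective = 0.104·1.865 + 0.155·1.565 = 0.43654.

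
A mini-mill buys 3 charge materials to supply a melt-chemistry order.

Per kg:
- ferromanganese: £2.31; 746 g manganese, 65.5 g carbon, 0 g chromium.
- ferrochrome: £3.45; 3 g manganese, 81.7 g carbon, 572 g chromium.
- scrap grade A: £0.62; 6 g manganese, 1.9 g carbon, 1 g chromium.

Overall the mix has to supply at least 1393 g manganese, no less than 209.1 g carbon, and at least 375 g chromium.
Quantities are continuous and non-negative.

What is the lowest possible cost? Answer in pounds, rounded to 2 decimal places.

Let x1 = kg of ferromanganese, x2 = kg of ferrochrome, x3 = kg of scrap grade A.
Minimise 2.31x1 + 3.45x2 + 0.62x3 s.t.:
  746x1 + 3x2 + 6x3 ≥ 1393   (manganese)
  65.5x1 + 81.7x2 + 1.9x3 ≥ 209.1   (carbon)
  572x2 + 1x3 ≥ 375   (chromium)
  x1, x2, x3 ≥ 0.
The cheapest feasible vertex uses only ferromanganese, ferrochrome; scrap grade A is not used. The carbon and chromium requirements are met with equality.
Optimal quantities: ferromanganese = 2.375 kg, ferrochrome = 0.6556 kg.
Cost = 2.31·2.375 + 3.45·0.6556 = 7.7481.

£7.75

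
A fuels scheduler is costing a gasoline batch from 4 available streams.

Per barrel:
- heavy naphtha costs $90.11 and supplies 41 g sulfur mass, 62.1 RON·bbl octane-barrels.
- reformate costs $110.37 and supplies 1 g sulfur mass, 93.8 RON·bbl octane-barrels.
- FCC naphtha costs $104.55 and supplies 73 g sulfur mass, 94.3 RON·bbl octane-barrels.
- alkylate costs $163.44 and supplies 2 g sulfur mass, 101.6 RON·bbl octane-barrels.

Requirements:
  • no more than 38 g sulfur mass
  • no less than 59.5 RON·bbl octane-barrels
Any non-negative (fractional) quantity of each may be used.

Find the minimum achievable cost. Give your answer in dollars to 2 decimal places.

$66.68

Let x1 = barrels of heavy naphtha, x2 = barrels of reformate, x3 = barrels of FCC naphtha, x4 = barrels of alkylate.
min 90.11x1 + 110.37x2 + 104.55x3 + 163.44x4 s.t.:
  41x1 + 1x2 + 73x3 + 2x4 ≤ 38   (sulfur mass)
  62.1x1 + 93.8x2 + 94.3x3 + 101.6x4 ≥ 59.5   (octane-barrels)
  x1, x2, x3, x4 ≥ 0.
The cheapest feasible vertex uses only reformate, FCC naphtha; heavy naphtha, alkylate are not used. Binding constraints: sulfur mass and octane-barrels.
That vertex is x2 = 0.112556, x3 = 0.519006.
Hence cost = 110.37·0.112556 + 104.55·0.519006 = $66.6849.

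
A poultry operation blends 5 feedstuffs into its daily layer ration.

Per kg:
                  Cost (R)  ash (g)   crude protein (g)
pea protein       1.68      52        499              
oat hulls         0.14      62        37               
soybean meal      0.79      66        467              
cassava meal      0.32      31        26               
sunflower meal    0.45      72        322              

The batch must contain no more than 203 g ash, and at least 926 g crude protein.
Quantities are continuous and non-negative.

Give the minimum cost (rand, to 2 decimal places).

Let x1 = kg of pea protein, x2 = kg of oat hulls, x3 = kg of soybean meal, x4 = kg of cassava meal, x5 = kg of sunflower meal.
Minimize 1.68x1 + 0.14x2 + 0.79x3 + 0.32x4 + 0.45x5 subject to:
  52x1 + 62x2 + 66x3 + 31x4 + 72x5 ≤ 203   (ash)
  499x1 + 37x2 + 467x3 + 26x4 + 322x5 ≥ 926   (crude protein)
  x1, x2, x3, x4, x5 ≥ 0.
At the optimum only soybean meal, sunflower meal are positive (pea protein, oat hulls, cassava meal = 0). There the ash and crude protein constraints are tight.
Optimal quantities: soybean meal = 0.1056 kg, sunflower meal = 2.723 kg.
Hence cost = 0.79·0.1056 + 0.45·2.723 = R1.3088.

R1.31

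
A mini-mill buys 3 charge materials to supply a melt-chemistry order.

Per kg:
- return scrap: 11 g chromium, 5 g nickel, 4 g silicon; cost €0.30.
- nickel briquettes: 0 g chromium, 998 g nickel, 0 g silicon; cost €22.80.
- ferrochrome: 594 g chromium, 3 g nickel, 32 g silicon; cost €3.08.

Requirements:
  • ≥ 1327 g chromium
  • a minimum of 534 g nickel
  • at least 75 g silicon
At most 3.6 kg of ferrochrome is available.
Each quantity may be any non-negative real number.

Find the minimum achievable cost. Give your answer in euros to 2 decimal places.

Treat it as an LP. Let x1 = kg of return scrap, x2 = kg of nickel briquettes, x3 = kg of ferrochrome.
Minimize 0.3x1 + 22.8x2 + 3.08x3 s.t.:
  11x1 + 594x3 ≥ 1327   (chromium)
  5x1 + 998x2 + 3x3 ≥ 534   (nickel)
  4x1 + 32x3 ≥ 75   (silicon)
  x3 ≤ 3.6
  x1, x2, x3 ≥ 0.
The optimal mix uses every input. There the chromium, nickel, silicon constraints are tight.
Solving gives x1 = 1.031, x2 = 0.5232, x3 = 2.215.
Cost = 0.3·1.031 + 22.8·0.5232 + 3.08·2.215 = 19.0605.

€19.06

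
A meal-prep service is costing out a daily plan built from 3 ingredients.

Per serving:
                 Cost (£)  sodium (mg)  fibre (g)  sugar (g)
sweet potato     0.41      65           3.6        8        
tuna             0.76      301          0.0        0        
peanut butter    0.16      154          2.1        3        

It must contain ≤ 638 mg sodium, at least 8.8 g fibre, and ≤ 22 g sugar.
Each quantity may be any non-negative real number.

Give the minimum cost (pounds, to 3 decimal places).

Set it up as a linear program. Let x1 = servings of sweet potato, x2 = servings of tuna, x3 = servings of peanut butter.
Minimize 0.41x1 + 0.76x2 + 0.16x3 with:
  65x1 + 301x2 + 154x3 ≤ 638   (sodium)
  3.6x1 + 2.1x3 ≥ 8.8   (fibre)
  8x1 + 3x3 ≤ 22   (sugar)
  x1, x2, x3 ≥ 0.
The minimum-cost mix takes nothing from tuna — only sweet potato, peanut butter. The sodium and fibre requirements are met with equality.
Solving gives x1 = 0.03685, x3 = 4.127.
Total cost: 0.41·0.03685 + 0.16·4.127 = 0.67543.

£0.675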